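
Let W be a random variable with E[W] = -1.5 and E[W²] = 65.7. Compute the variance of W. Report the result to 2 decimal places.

63.45

var(W) = 65.7 − (-1.5)² = 63.45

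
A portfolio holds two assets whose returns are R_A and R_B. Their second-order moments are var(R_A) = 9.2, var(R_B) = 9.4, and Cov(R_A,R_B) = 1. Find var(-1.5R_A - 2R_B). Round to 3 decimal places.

var(-1.5R_A - 2R_B) = (-1.5)²·var(R_A) + (-2)²·var(R_B) + 2·(-1.5)·(-2)·Cov(R_A,R_B)
= 2.25·9.2 + 4·9.4 + 6·1 = 64.3

64.300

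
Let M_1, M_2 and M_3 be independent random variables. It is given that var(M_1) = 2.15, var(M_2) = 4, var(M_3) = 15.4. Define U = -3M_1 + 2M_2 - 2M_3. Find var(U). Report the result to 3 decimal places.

By independence, var(U) = (-3)²var(M_1) + (2)²var(M_2) + (-2)²var(M_3)
= (-3)²·2.15 + (2)²·4 + (-2)²·15.4 = 96.95

96.950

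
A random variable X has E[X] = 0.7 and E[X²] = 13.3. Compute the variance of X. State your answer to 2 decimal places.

Var(X) = 13.3 − (0.7)² = 12.81

12.81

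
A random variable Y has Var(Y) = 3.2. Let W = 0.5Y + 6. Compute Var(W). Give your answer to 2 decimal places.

Var(0.5Y + 6) = (0.5)²·Var(Y) = 0.25·3.2 = 0.8

0.80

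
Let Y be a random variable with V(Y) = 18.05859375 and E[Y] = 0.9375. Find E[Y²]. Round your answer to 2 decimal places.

E[Y²] = V(Y) + (E[Y])² = 18.05859375 + (0.9375)² = 18.9375

18.94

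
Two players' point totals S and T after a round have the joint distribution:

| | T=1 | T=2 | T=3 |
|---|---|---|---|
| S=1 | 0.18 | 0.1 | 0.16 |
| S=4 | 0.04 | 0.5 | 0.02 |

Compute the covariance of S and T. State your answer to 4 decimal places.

0.0072

E[S] = 2.68,  E[T] = 1.96
E[ST] = 5.26
cov(S,T) = E[ST] − E[S]E[T] = 5.26 − (2.68)(1.96) = 0.0072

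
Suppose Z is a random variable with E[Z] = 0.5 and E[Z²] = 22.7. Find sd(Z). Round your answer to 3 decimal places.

Var(Z) = 22.7 − (0.5)² = 22.45
sd(Z) = √22.45 ≈ 4.738

4.738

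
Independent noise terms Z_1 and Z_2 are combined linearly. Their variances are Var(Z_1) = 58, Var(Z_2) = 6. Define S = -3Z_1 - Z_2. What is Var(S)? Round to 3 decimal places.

528.000

By independence, Var(S) = (-3)²Var(Z_1) + (-1)²Var(Z_2)
= (-3)²·58 + (-1)²·6 = 528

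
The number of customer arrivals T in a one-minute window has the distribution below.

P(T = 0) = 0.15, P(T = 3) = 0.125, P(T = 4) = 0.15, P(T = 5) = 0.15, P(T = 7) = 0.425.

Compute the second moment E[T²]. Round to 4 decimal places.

E[T²] = (0)²(0.15) + (3)²(0.125) + (4)²(0.15) + (5)²(0.15) + (7)²(0.425) = 28.1

28.1000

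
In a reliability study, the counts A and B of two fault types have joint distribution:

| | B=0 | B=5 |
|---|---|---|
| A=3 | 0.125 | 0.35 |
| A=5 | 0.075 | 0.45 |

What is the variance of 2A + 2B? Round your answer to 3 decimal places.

E[A] = 4.05,  E[B] = 4,  E[AB] = 16.5
V(A) = 17.4 − (4.05)² = 0.9975;  V(B) = 20 − (4)² = 4
cov(A,B) = 16.5 − (4.05)(4) = 0.3
V(2A + 2B) = (2)²·0.9975 + (2)²·4 + 2·(2)·(2)·0.3 = 22.39

22.390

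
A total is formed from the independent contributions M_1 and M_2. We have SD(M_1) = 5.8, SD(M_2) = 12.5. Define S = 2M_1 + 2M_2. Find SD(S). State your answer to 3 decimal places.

Var(M_1) = 33.64, Var(M_2) = 156.25
By independence, Var(S) = (2)²Var(M_1) + (2)²Var(M_2)
= (2)²·33.64 + (2)²·156.25 = 759.56
SD(S) = √759.56 ≈ 27.560

27.560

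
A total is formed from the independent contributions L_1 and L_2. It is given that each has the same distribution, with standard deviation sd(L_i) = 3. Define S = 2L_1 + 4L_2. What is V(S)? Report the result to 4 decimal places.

180.0000

V(L_i) = (3)² = 9
By independence, V(S) = (2)²V(L_1) + (4)²V(L_2)
= (2)²·9 + (4)²·9 = 180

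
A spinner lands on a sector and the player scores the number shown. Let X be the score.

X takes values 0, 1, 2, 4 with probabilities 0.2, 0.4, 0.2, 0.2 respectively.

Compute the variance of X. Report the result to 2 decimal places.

E[X] = (0)(0.2) + (1)(0.4) + (2)(0.2) + (4)(0.2) = 1.6
E[X²] = (0)²(0.2) + (1)²(0.4) + (2)²(0.2) + (4)²(0.2) = 4.4
Var(X) = E[X²] − (E[X])² = 4.4 − (1.6)² = 1.84

1.84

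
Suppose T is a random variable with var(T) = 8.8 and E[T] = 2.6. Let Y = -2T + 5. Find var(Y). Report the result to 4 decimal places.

35.2000

var(-2T + 5) = (-2)²·var(T) = 4·8.8 = 35.2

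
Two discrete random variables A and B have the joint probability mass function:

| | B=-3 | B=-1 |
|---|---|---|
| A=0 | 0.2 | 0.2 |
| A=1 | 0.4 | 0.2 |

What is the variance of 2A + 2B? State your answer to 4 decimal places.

4.1600

E[A] = 0.6,  E[B] = -2.2,  E[AB] = -1.4
V(A) = 0.6 − (0.6)² = 0.24;  V(B) = 5.8 − (-2.2)² = 0.96
cov(A,B) = -1.4 − (0.6)(-2.2) = -0.08
V(2A + 2B) = (2)²·0.24 + (2)²·0.96 + 2·(2)·(2)·-0.08 = 4.16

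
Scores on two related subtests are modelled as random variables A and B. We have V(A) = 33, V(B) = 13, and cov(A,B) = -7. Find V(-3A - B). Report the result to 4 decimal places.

268.0000

V(-3A - B) = (-3)²·V(A) + (-1)²·V(B) + 2·(-3)·(-1)·cov(A,B)
= 9·33 + 1·13 + 6·-7 = 268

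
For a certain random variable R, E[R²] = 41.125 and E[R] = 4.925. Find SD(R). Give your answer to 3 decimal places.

var(R) = 41.125 − (4.925)² = 16.869375
SD(R) = √16.869375 ≈ 4.107

4.107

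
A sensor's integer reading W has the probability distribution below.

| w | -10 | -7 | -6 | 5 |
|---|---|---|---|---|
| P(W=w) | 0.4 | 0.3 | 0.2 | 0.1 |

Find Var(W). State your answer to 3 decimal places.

18.160

E[W] = (-10)(0.4) + (-7)(0.3) + (-6)(0.2) + (5)(0.1) = -6.8
E[W²] = (-10)²(0.4) + (-7)²(0.3) + (-6)²(0.2) + (5)²(0.1) = 64.4
Var(W) = E[W²] − (E[W])² = 64.4 − (-6.8)² = 18.16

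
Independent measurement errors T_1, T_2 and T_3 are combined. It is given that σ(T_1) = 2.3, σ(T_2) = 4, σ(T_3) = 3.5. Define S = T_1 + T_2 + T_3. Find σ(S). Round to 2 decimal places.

Var(T_1) = 5.29, Var(T_2) = 16, Var(T_3) = 12.25
By independence, Var(S) = (1)²Var(T_1) + (1)²Var(T_2) + (1)²Var(T_3)
= (1)²·5.29 + (1)²·16 + (1)²·12.25 = 33.54
σ(S) = √33.54 ≈ 5.79

5.79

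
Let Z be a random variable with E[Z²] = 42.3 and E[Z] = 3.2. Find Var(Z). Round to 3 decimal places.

32.060

Var(Z) = 42.3 − (3.2)² = 32.06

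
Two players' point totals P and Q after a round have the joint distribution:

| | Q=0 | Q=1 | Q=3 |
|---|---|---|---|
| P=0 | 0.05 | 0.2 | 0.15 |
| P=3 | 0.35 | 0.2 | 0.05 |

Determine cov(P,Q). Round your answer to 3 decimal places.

E[P] = 1.8,  E[Q] = 1
E[PQ] = 1.05
cov(P,Q) = E[PQ] − E[P]E[Q] = 1.05 − (1.8)(1) = -0.75

-0.750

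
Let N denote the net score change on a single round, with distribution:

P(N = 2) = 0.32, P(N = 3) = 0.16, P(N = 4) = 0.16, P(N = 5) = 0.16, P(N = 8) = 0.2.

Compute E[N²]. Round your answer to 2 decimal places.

E[N²] = (2)²(0.32) + (3)²(0.16) + (4)²(0.16) + (5)²(0.16) + (8)²(0.2) = 22.08

22.08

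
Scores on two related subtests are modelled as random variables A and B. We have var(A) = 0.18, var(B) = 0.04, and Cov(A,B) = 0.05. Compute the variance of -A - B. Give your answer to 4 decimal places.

0.3200

var(-A - B) = (-1)²·var(A) + (-1)²·var(B) + 2·(-1)·(-1)·Cov(A,B)
= 1·0.18 + 1·0.04 + 2·0.05 = 0.32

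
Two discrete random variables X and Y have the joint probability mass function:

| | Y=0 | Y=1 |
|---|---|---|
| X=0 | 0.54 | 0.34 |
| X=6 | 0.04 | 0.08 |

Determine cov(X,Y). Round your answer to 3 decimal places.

0.178

E[X] = 0.72,  E[Y] = 0.42
E[XY] = 0.48
cov(X,Y) = E[XY] − E[X]E[Y] = 0.48 − (0.72)(0.42) = 0.1776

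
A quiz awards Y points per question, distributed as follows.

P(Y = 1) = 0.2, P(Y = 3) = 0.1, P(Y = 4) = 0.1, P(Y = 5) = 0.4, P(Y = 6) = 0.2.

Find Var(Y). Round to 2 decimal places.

E[Y] = (1)(0.2) + (3)(0.1) + (4)(0.1) + (5)(0.4) + (6)(0.2) = 4.1
E[Y²] = (1)²(0.2) + (3)²(0.1) + (4)²(0.1) + (5)²(0.4) + (6)²(0.2) = 19.9
Var(Y) = E[Y²] − (E[Y])² = 19.9 − (4.1)² = 3.09

3.09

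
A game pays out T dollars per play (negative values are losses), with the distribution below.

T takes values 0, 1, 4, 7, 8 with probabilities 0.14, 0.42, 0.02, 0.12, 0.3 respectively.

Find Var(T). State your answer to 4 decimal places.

E[T] = (0)(0.14) + (1)(0.42) + (4)(0.02) + (7)(0.12) + (8)(0.3) = 3.74
E[T²] = (0)²(0.14) + (1)²(0.42) + (4)²(0.02) + (7)²(0.12) + (8)²(0.3) = 25.82
Var(T) = E[T²] − (E[T])² = 25.82 − (3.74)² = 11.8324

11.8324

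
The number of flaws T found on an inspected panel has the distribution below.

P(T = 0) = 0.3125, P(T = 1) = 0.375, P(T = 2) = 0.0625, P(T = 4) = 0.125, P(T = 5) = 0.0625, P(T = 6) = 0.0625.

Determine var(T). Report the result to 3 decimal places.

E[T] = (0)(0.3125) + (1)(0.375) + (2)(0.0625) + (4)(0.125) + (5)(0.0625) + (6)(0.0625) = 1.6875
E[T²] = (0)²(0.3125) + (1)²(0.375) + (2)²(0.0625) + (4)²(0.125) + (5)²(0.0625) + (6)²(0.0625) = 6.4375
var(T) = E[T²] − (E[T])² = 6.4375 − (1.6875)² = 3.58984375

3.590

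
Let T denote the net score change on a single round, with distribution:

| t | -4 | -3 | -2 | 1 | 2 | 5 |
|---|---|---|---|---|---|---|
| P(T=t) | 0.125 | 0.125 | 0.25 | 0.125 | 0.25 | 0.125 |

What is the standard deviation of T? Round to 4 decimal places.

E[T] = (-4)(0.125) + (-3)(0.125) + (-2)(0.25) + (1)(0.125) + (2)(0.25) + (5)(0.125) = -0.125
E[T²] = (-4)²(0.125) + (-3)²(0.125) + (-2)²(0.25) + (1)²(0.125) + (2)²(0.25) + (5)²(0.125) = 8.375
Var(T) = E[T²] − (E[T])² = 8.375 − (-0.125)² = 8.359375
sd(T) = √8.359375 ≈ 2.8913

2.8913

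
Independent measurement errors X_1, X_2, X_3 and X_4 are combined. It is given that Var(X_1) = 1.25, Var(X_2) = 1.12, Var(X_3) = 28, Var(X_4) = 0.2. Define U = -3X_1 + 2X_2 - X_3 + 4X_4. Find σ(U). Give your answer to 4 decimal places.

By independence, Var(U) = (-3)²Var(X_1) + (2)²Var(X_2) + (-1)²Var(X_3) + (4)²Var(X_4)
= (-3)²·1.25 + (2)²·1.12 + (-1)²·28 + (4)²·0.2 = 46.93
σ(U) = √46.93 ≈ 6.8505

6.8505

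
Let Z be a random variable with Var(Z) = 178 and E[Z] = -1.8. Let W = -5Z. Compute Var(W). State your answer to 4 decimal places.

Var(-5Z) = (-5)²·Var(Z) = 25·178 = 4450

4450.0000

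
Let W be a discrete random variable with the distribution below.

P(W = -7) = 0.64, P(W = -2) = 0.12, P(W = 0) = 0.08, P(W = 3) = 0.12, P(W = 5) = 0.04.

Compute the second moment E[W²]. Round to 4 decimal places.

33.9200

E[W²] = (-7)²(0.64) + (-2)²(0.12) + (0)²(0.08) + (3)²(0.12) + (5)²(0.04) = 33.92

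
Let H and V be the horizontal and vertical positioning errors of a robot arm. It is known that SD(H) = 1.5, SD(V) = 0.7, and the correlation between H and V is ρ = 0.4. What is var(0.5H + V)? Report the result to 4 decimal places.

var(H) = (1.5)² = 2.25;  var(V) = (0.7)² = 0.49
cov(H,V) = ρ·SD(H)·SD(V) = 0.4·1.5·0.7 = 0.42
var(0.5H + V) = (0.5)²·var(H) + (1)²·var(V) + 2·(0.5)·(1)·cov(H,V)
= 0.25·2.25 + 1·0.49 + 1·0.42 = 1.4725

1.4725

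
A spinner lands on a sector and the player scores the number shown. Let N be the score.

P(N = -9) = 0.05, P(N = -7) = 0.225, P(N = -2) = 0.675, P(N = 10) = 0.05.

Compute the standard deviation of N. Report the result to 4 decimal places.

3.8091

E[N] = (-9)(0.05) + (-7)(0.225) + (-2)(0.675) + (10)(0.05) = -2.875
E[N²] = (-9)²(0.05) + (-7)²(0.225) + (-2)²(0.675) + (10)²(0.05) = 22.775
Var(N) = E[N²] − (E[N])² = 22.775 − (-2.875)² = 14.509375
σ(N) = √14.509375 ≈ 3.8091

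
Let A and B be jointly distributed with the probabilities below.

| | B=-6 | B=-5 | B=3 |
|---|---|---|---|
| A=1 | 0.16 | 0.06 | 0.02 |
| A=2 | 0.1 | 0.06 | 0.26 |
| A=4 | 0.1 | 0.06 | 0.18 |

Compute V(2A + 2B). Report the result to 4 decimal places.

90.4896

E[A] = 2.44,  E[B] = -1.68,  E[AB] = -2.88
V(A) = 7.36 − (2.44)² = 1.4064;  V(B) = 21.6 − (-1.68)² = 18.7776
Cov(A,B) = -2.88 − (2.44)(-1.68) = 1.2192
V(2A + 2B) = (2)²·1.4064 + (2)²·18.7776 + 2·(2)·(2)·1.2192 = 90.4896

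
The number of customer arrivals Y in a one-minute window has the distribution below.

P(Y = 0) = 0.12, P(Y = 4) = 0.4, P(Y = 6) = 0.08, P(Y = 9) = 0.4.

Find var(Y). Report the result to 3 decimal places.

E[Y] = (0)(0.12) + (4)(0.4) + (6)(0.08) + (9)(0.4) = 5.68
E[Y²] = (0)²(0.12) + (4)²(0.4) + (6)²(0.08) + (9)²(0.4) = 41.68
var(Y) = E[Y²] − (E[Y])² = 41.68 − (5.68)² = 9.4176

9.418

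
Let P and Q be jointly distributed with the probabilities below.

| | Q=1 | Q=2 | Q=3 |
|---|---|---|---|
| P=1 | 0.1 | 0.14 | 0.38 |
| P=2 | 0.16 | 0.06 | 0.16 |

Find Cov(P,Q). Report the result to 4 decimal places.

-0.1064

E[P] = 1.38,  E[Q] = 2.28
E[PQ] = 3.04
Cov(P,Q) = E[PQ] − E[P]E[Q] = 3.04 − (1.38)(2.28) = -0.1064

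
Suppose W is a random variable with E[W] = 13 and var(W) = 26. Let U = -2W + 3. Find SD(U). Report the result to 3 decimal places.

10.198

var(-2W + 3) = (-2)²·26 = 104
SD(U) = √104 ≈ 10.198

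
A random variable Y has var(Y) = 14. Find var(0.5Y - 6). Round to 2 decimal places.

3.50

var(0.5Y - 6) = (0.5)²·var(Y) = 0.25·14 = 3.5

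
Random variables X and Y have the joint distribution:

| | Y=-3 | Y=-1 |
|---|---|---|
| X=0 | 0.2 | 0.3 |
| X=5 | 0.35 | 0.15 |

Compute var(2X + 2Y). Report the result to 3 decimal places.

22.960

E[X] = 2.5,  E[Y] = -2.1,  E[XY] = -6
var(X) = 12.5 − (2.5)² = 6.25;  var(Y) = 5.4 − (-2.1)² = 0.99
Cov(X,Y) = -6 − (2.5)(-2.1) = -0.75
var(2X + 2Y) = (2)²·6.25 + (2)²·0.99 + 2·(2)·(2)·-0.75 = 22.96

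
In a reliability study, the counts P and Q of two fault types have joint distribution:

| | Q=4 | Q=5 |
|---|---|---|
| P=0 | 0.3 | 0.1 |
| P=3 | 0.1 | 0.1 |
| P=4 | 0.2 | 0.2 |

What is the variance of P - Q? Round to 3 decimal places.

E[P] = 2.2,  E[Q] = 4.4,  E[PQ] = 9.9
Var(P) = 8.2 − (2.2)² = 3.36;  Var(Q) = 19.6 − (4.4)² = 0.24
Cov(P,Q) = 9.9 − (2.2)(4.4) = 0.22
Var(P - Q) = (1)²·3.36 + (-1)²·0.24 + 2·(1)·(-1)·0.22 = 3.16

3.160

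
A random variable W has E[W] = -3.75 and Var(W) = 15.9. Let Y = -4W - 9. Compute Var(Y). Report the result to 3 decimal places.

Var(-4W - 9) = (-4)²·Var(W) = 16·15.9 = 254.4

254.400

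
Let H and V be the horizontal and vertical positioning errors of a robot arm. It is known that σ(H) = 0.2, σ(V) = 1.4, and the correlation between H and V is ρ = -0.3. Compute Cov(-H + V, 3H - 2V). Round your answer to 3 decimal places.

var(H) = (0.2)² = 0.04;  var(V) = (1.4)² = 1.96
Cov(H,V) = ρ·σ(H)·σ(V) = -0.3·0.2·1.4 = -0.084
Cov(-H + V, 3H - 2V) = (-1)(3)var(H) + (1)(-2)var(V) + [(-1)(-2) + (1)(3)]Cov(H,V)
= -3·0.04 + -2·1.96 + 5·-0.084 = -4.46

-4.460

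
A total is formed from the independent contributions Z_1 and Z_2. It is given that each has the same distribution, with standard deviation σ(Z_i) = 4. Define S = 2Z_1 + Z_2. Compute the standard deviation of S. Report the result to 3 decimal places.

Var(Z_i) = (4)² = 16
By independence, Var(S) = (2)²Var(Z_1) + (1)²Var(Z_2)
= (2)²·16 + (1)²·16 = 80
σ(S) = √80 ≈ 8.944

8.944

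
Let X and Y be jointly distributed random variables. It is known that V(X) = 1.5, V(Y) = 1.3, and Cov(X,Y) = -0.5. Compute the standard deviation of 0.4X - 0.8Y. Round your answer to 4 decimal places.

V(0.4X - 0.8Y) = (0.4)²·V(X) + (-0.8)²·V(Y) + 2·(0.4)·(-0.8)·Cov(X,Y)
= 0.16·1.5 + 0.64·1.3 + -0.64·-0.5 = 1.392
sd(0.4X - 0.8Y) = √1.392 ≈ 1.1798

1.1798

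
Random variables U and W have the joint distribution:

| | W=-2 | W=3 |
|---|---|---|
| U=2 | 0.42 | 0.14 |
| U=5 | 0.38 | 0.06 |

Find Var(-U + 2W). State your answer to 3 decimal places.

E[U] = 3.32,  E[W] = -1,  E[UW] = -3.74
Var(U) = 13.24 − (3.32)² = 2.2176;  Var(W) = 5 − (-1)² = 4
cov(U,W) = -3.74 − (3.32)(-1) = -0.42
Var(-U + 2W) = (-1)²·2.2176 + (2)²·4 + 2·(-1)·(2)·-0.42 = 19.8976

19.898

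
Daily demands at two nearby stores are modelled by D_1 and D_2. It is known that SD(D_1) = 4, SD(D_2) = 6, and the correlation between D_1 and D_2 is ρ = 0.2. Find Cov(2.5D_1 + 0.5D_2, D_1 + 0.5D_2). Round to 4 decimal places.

57.4000

Var(D_1) = (4)² = 16;  Var(D_2) = (6)² = 36
Cov(D_1,D_2) = ρ·SD(D_1)·SD(D_2) = 0.2·4·6 = 4.8
Cov(2.5D_1 + 0.5D_2, D_1 + 0.5D_2) = (2.5)(1)Var(D_1) + (0.5)(0.5)Var(D_2) + [(2.5)(0.5) + (0.5)(1)]Cov(D_1,D_2)
= 2.5·16 + 0.25·36 + 1.75·4.8 = 57.4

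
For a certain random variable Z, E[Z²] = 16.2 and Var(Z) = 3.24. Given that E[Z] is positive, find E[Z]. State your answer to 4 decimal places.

(E[Z])² = E[Z²] − Var(Z) = 16.2 − 3.24 = 12.96
E[Z] = √12.96 = 3.6

3.6000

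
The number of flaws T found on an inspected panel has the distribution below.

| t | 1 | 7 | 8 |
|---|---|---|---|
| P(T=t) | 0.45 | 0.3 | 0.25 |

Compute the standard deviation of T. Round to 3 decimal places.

3.232

E[T] = (1)(0.45) + (7)(0.3) + (8)(0.25) = 4.55
E[T²] = (1)²(0.45) + (7)²(0.3) + (8)²(0.25) = 31.15
Var(T) = E[T²] − (E[T])² = 31.15 − (4.55)² = 10.4475
σ(T) = √10.4475 ≈ 3.232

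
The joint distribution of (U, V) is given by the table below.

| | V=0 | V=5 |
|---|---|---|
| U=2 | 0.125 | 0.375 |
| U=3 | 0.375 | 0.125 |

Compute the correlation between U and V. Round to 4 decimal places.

E[U] = 2.5,  E[V] = 2.5
E[UV] = 5.625
cov(U,V) = E[UV] − E[U]E[V] = 5.625 − (2.5)(2.5) = -0.625
Var(U) = 0.25,  Var(V) = 6.25
ρ = -0.625 / √(0.25·6.25) ≈ -0.5000

-0.5000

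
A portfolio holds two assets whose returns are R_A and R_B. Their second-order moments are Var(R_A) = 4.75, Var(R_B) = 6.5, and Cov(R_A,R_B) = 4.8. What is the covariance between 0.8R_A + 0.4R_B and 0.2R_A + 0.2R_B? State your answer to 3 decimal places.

2.432

Cov(0.8R_A + 0.4R_B, 0.2R_A + 0.2R_B) = (0.8)(0.2)Var(R_A) + (0.4)(0.2)Var(R_B) + [(0.8)(0.2) + (0.4)(0.2)]Cov(R_A,R_B)
= 0.16·4.75 + 0.08·6.5 + 0.24·4.8 = 2.432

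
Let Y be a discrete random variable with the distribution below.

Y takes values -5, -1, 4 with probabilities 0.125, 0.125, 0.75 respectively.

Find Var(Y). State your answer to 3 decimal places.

E[Y] = (-5)(0.125) + (-1)(0.125) + (4)(0.75) = 2.25
E[Y²] = (-5)²(0.125) + (-1)²(0.125) + (4)²(0.75) = 15.25
Var(Y) = E[Y²] − (E[Y])² = 15.25 − (2.25)² = 10.1875

10.188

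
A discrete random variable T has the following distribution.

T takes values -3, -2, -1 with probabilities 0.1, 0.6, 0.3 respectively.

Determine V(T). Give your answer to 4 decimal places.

E[T] = (-3)(0.1) + (-2)(0.6) + (-1)(0.3) = -1.8
E[T²] = (-3)²(0.1) + (-2)²(0.6) + (-1)²(0.3) = 3.6
V(T) = E[T²] − (E[T])² = 3.6 − (-1.8)² = 0.36

0.3600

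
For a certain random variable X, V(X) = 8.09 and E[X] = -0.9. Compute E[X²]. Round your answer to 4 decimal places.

8.9000

E[X²] = V(X) + (E[X])² = 8.09 + (-0.9)² = 8.9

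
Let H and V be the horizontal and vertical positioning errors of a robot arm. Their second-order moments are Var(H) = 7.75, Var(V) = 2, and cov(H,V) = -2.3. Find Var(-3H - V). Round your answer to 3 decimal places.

57.950

Var(-3H - V) = (-3)²·Var(H) + (-1)²·Var(V) + 2·(-3)·(-1)·cov(H,V)
= 9·7.75 + 1·2 + 6·-2.3 = 57.95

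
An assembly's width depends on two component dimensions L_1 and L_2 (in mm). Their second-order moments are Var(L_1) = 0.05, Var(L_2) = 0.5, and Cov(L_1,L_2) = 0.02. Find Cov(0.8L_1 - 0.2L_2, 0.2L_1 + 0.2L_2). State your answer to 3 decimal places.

-0.010

Cov(0.8L_1 - 0.2L_2, 0.2L_1 + 0.2L_2) = (0.8)(0.2)Var(L_1) + (-0.2)(0.2)Var(L_2) + [(0.8)(0.2) + (-0.2)(0.2)]Cov(L_1,L_2)
= 0.16·0.05 + -0.04·0.5 + 0.12·0.02 = -0.0096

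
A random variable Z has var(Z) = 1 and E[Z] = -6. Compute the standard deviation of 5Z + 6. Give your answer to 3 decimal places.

5.000

var(5Z + 6) = (5)²·1 = 25
sd(5Z + 6) = √25 ≈ 5.000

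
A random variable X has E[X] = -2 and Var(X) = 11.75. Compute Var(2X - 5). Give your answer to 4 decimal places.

Var(2X - 5) = (2)²·Var(X) = 4·11.75 = 47

47.0000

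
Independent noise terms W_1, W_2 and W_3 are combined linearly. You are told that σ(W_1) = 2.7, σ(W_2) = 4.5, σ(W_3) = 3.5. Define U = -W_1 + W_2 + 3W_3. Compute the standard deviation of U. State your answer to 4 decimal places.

Var(W_1) = 7.29, Var(W_2) = 20.25, Var(W_3) = 12.25
By independence, Var(U) = (-1)²Var(W_1) + (1)²Var(W_2) + (3)²Var(W_3)
= (-1)²·7.29 + (1)²·20.25 + (3)²·12.25 = 137.79
σ(U) = √137.79 ≈ 11.7384

11.7384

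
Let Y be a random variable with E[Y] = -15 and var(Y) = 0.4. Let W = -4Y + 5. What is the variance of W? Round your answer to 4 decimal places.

6.4000

var(-4Y + 5) = (-4)²·var(Y) = 16·0.4 = 6.4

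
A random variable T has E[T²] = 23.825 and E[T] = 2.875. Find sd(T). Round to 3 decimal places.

var(T) = 23.825 − (2.875)² = 15.559375
sd(T) = √15.559375 ≈ 3.945

3.945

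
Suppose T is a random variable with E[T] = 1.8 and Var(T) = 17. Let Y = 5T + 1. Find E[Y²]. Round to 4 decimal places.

525.0000

E[5T + 1] = 5·1.8 + 1 = 10
Var(5T + 1) = (5)²·17 = 425
E[Y²] = Var(Y) + (E[Y])² = 425 + (10)² = 525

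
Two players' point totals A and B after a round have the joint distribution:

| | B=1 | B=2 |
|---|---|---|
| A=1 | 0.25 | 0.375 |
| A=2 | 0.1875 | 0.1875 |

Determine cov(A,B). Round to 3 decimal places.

-0.023

E[A] = 1.375,  E[B] = 1.5625
E[AB] = 2.125
cov(A,B) = E[AB] − E[A]E[B] = 2.125 − (1.375)(1.5625) = -0.0234375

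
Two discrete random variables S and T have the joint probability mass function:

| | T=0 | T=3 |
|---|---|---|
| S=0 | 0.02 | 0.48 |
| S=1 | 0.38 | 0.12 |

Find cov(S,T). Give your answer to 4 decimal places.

-0.5400

E[S] = 0.5,  E[T] = 1.8
E[ST] = 0.36
cov(S,T) = E[ST] − E[S]E[T] = 0.36 − (0.5)(1.8) = -0.54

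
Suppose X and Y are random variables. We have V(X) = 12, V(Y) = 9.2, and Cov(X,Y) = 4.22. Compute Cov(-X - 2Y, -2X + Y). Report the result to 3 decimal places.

Cov(-X - 2Y, -2X + Y) = (-1)(-2)V(X) + (-2)(1)V(Y) + [(-1)(1) + (-2)(-2)]Cov(X,Y)
= 2·12 + -2·9.2 + 3·4.22 = 18.26

18.260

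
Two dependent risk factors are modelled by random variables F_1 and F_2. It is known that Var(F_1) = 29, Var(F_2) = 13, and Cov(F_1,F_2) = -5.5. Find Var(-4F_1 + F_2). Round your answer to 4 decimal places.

Var(-4F_1 + F_2) = (-4)²·Var(F_1) + (1)²·Var(F_2) + 2·(-4)·(1)·Cov(F_1,F_2)
= 16·29 + 1·13 + -8·-5.5 = 521

521.0000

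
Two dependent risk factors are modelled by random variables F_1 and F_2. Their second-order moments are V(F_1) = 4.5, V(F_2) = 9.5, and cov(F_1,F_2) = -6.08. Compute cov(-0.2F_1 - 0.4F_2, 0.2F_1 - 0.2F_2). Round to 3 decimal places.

0.823

cov(-0.2F_1 - 0.4F_2, 0.2F_1 - 0.2F_2) = (-0.2)(0.2)V(F_1) + (-0.4)(-0.2)V(F_2) + [(-0.2)(-0.2) + (-0.4)(0.2)]cov(F_1,F_2)
= -0.04·4.5 + 0.08·9.5 + -0.04·-6.08 = 0.8232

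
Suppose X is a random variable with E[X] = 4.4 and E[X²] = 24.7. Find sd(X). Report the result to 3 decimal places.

V(X) = 24.7 − (4.4)² = 5.34
sd(X) = √5.34 ≈ 2.311

2.311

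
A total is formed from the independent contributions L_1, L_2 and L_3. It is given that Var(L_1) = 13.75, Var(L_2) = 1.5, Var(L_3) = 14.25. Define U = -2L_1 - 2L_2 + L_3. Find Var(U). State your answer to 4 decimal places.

By independence, Var(U) = (-2)²Var(L_1) + (-2)²Var(L_2) + (1)²Var(L_3)
= (-2)²·13.75 + (-2)²·1.5 + (1)²·14.25 = 75.25

75.2500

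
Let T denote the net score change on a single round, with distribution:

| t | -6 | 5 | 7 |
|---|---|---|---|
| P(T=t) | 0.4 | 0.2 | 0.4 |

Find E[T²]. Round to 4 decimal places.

E[T²] = (-6)²(0.4) + (5)²(0.2) + (7)²(0.4) = 39

39.0000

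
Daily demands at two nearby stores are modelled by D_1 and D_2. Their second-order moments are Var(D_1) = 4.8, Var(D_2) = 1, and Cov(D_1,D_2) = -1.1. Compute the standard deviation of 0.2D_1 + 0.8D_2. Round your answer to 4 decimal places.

0.6928

Var(0.2D_1 + 0.8D_2) = (0.2)²·Var(D_1) + (0.8)²·Var(D_2) + 2·(0.2)·(0.8)·Cov(D_1,D_2)
= 0.04·4.8 + 0.64·1 + 0.32·-1.1 = 0.48
SD(0.2D_1 + 0.8D_2) = √0.48 ≈ 0.6928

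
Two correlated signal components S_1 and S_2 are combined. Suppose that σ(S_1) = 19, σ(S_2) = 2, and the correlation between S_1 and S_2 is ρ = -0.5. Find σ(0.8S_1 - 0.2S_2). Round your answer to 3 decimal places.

15.404

Var(S_1) = (19)² = 361;  Var(S_2) = (2)² = 4
Cov(S_1,S_2) = ρ·σ(S_1)·σ(S_2) = -0.5·19·2 = -19
Var(0.8S_1 - 0.2S_2) = (0.8)²·Var(S_1) + (-0.2)²·Var(S_2) + 2·(0.8)·(-0.2)·Cov(S_1,S_2)
= 0.64·361 + 0.04·4 + -0.32·-19 = 237.28
σ(0.8S_1 - 0.2S_2) = √237.28 ≈ 15.404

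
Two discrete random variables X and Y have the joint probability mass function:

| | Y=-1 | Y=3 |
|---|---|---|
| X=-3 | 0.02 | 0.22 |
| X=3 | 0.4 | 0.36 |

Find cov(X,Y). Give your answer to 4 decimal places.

E[X] = 1.56,  E[Y] = 1.32
E[XY] = 0.12
cov(X,Y) = E[XY] − E[X]E[Y] = 0.12 − (1.56)(1.32) = -1.9392

-1.9392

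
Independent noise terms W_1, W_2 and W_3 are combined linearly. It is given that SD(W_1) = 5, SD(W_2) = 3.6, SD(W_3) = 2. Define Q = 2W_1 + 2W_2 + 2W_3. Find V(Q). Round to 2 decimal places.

167.84

V(W_1) = 25, V(W_2) = 12.96, V(W_3) = 4
By independence, V(Q) = (2)²V(W_1) + (2)²V(W_2) + (2)²V(W_3)
= (2)²·25 + (2)²·12.96 + (2)²·4 = 167.84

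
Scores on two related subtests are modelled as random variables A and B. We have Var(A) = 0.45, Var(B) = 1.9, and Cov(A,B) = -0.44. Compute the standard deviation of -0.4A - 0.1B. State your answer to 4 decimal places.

Var(-0.4A - 0.1B) = (-0.4)²·Var(A) + (-0.1)²·Var(B) + 2·(-0.4)·(-0.1)·Cov(A,B)
= 0.16·0.45 + 0.01·1.9 + 0.08·-0.44 = 0.0558
sd(-0.4A - 0.1B) = √0.0558 ≈ 0.2362

0.2362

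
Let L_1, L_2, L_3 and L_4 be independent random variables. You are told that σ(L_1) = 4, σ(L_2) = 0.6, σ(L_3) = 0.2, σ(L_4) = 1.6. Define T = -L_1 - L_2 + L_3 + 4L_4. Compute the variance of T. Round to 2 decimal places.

57.36

Var(L_1) = 16, Var(L_2) = 0.36, Var(L_3) = 0.04, Var(L_4) = 2.56
By independence, Var(T) = (-1)²Var(L_1) + (-1)²Var(L_2) + (1)²Var(L_3) + (4)²Var(L_4)
= (-1)²·16 + (-1)²·0.36 + (1)²·0.04 + (4)²·2.56 = 57.36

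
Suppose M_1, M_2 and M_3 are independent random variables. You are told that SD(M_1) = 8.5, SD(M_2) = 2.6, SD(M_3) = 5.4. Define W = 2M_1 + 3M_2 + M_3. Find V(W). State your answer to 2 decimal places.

379.00

V(M_1) = 72.25, V(M_2) = 6.76, V(M_3) = 29.16
By independence, V(W) = (2)²V(M_1) + (3)²V(M_2) + (1)²V(M_3)
= (2)²·72.25 + (3)²·6.76 + (1)²·29.16 = 379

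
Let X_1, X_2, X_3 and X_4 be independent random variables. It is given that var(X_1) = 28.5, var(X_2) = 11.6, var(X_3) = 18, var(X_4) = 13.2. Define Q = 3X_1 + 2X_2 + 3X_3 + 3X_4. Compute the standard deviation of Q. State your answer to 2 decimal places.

By independence, var(Q) = (3)²var(X_1) + (2)²var(X_2) + (3)²var(X_3) + (3)²var(X_4)
= (3)²·28.5 + (2)²·11.6 + (3)²·18 + (3)²·13.2 = 583.7
SD(Q) = √583.7 ≈ 24.16

24.16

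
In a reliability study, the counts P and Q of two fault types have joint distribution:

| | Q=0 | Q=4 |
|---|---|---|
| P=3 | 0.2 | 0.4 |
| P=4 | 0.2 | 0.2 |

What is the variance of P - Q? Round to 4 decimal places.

E[P] = 3.4,  E[Q] = 2.4,  E[PQ] = 8
Var(P) = 11.8 − (3.4)² = 0.24;  Var(Q) = 9.6 − (2.4)² = 3.84
cov(P,Q) = 8 − (3.4)(2.4) = -0.16
Var(P - Q) = (1)²·0.24 + (-1)²·3.84 + 2·(1)·(-1)·-0.16 = 4.4

4.4000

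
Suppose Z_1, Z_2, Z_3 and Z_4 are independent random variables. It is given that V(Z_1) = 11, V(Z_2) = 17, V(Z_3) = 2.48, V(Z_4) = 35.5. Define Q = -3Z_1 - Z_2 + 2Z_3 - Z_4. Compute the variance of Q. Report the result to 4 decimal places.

161.4200

By independence, V(Q) = (-3)²V(Z_1) + (-1)²V(Z_2) + (2)²V(Z_3) + (-1)²V(Z_4)
= (-3)²·11 + (-1)²·17 + (2)²·2.48 + (-1)²·35.5 = 161.42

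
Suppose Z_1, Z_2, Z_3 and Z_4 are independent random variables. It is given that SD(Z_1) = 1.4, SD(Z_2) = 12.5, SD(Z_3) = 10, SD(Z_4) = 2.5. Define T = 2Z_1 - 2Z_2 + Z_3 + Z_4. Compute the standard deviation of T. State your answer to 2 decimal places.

27.19

var(Z_1) = 1.96, var(Z_2) = 156.25, var(Z_3) = 100, var(Z_4) = 6.25
By independence, var(T) = (2)²var(Z_1) + (-2)²var(Z_2) + (1)²var(Z_3) + (1)²var(Z_4)
= (2)²·1.96 + (-2)²·156.25 + (1)²·100 + (1)²·6.25 = 739.09
SD(T) = √739.09 ≈ 27.19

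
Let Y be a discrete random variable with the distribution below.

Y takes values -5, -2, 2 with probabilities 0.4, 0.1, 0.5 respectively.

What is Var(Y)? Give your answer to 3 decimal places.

E[Y] = (-5)(0.4) + (-2)(0.1) + (2)(0.5) = -1.2
E[Y²] = (-5)²(0.4) + (-2)²(0.1) + (2)²(0.5) = 12.4
Var(Y) = E[Y²] − (E[Y])² = 12.4 − (-1.2)² = 10.96

10.960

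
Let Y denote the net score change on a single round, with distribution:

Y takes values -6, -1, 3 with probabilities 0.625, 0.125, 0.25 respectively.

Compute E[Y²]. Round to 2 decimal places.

E[Y²] = (-6)²(0.625) + (-1)²(0.125) + (3)²(0.25) = 24.875

24.88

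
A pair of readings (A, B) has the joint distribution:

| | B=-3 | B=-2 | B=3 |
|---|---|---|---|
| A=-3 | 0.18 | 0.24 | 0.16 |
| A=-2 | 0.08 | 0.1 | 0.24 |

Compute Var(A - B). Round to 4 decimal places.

6.6976

E[A] = -2.58,  E[B] = -0.26,  E[AB] = 1.06
Var(A) = 6.9 − (-2.58)² = 0.2436;  Var(B) = 7.3 − (-0.26)² = 7.2324
Cov(A,B) = 1.06 − (-2.58)(-0.26) = 0.3892
Var(A - B) = (1)²·0.2436 + (-1)²·7.2324 + 2·(1)·(-1)·0.3892 = 6.6976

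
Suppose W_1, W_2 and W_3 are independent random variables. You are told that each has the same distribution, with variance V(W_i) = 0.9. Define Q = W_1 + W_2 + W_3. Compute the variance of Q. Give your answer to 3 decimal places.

By independence, V(Q) = (1)²V(W_1) + (1)²V(W_2) + (1)²V(W_3)
= (1)²·0.9 + (1)²·0.9 + (1)²·0.9 = 2.7

2.700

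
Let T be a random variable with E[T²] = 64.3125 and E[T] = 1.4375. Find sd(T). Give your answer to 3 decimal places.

Var(T) = 64.3125 − (1.4375)² = 62.24609375
sd(T) = √62.24609375 ≈ 7.890

7.890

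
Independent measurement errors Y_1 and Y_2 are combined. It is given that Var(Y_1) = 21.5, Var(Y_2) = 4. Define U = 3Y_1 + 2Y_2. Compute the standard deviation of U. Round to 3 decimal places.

14.474

By independence, Var(U) = (3)²Var(Y_1) + (2)²Var(Y_2)
= (3)²·21.5 + (2)²·4 = 209.5
SD(U) = √209.5 ≈ 14.474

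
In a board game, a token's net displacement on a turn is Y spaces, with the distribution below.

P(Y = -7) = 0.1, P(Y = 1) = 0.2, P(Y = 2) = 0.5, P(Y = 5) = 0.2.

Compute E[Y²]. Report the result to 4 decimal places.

12.1000

E[Y²] = (-7)²(0.1) + (1)²(0.2) + (2)²(0.5) + (5)²(0.2) = 12.1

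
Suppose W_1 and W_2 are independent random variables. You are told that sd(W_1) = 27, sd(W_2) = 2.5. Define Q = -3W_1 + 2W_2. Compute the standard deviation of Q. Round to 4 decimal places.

81.1542

var(W_1) = 729, var(W_2) = 6.25
By independence, var(Q) = (-3)²var(W_1) + (2)²var(W_2)
= (-3)²·729 + (2)²·6.25 = 6586
sd(Q) = √6586 ≈ 81.1542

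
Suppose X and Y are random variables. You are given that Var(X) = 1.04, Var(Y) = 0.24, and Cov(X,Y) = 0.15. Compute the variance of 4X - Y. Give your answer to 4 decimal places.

Var(4X - Y) = (4)²·Var(X) + (-1)²·Var(Y) + 2·(4)·(-1)·Cov(X,Y)
= 16·1.04 + 1·0.24 + -8·0.15 = 15.68

15.6800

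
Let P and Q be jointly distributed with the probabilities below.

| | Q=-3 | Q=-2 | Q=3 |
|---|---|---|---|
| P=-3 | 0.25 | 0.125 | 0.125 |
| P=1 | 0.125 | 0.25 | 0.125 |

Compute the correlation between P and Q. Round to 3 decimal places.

E[P] = -1,  E[Q] = -1.125
E[PQ] = 1.375
Cov(P,Q) = E[PQ] − E[P]E[Q] = 1.375 − (-1)(-1.125) = 0.25
Var(P) = 4,  Var(Q) = 5.859375
ρ = 0.25 / √(4·5.859375) ≈ 0.052

0.052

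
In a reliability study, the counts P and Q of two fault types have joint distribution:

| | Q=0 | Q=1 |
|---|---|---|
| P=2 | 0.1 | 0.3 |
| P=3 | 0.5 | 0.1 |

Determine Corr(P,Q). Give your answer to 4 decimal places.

E[P] = 2.6,  E[Q] = 0.4
E[PQ] = 0.9
Cov(P,Q) = E[PQ] − E[P]E[Q] = 0.9 − (2.6)(0.4) = -0.14
Var(P) = 0.24,  Var(Q) = 0.24
ρ = -0.14 / √(0.24·0.24) ≈ -0.5833

-0.5833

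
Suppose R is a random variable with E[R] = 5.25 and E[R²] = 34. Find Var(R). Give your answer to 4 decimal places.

6.4375

Var(R) = 34 − (5.25)² = 6.4375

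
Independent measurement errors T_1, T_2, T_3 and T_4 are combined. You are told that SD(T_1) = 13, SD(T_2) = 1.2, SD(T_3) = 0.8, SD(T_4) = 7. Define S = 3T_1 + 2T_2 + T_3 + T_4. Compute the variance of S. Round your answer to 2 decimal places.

V(T_1) = 169, V(T_2) = 1.44, V(T_3) = 0.64, V(T_4) = 49
By independence, V(S) = (3)²V(T_1) + (2)²V(T_2) + (1)²V(T_3) + (1)²V(T_4)
= (3)²·169 + (2)²·1.44 + (1)²·0.64 + (1)²·49 = 1576.4

1576.40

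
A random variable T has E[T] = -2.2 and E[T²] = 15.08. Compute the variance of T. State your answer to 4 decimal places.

10.2400

V(T) = 15.08 − (-2.2)² = 10.24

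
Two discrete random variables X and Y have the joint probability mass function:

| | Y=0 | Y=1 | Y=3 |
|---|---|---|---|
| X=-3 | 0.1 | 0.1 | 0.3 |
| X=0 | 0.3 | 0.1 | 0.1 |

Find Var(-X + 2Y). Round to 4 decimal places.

13.2100

E[X] = -1.5,  E[Y] = 1.4,  E[XY] = -3
Var(X) = 4.5 − (-1.5)² = 2.25;  Var(Y) = 3.8 − (1.4)² = 1.84
cov(X,Y) = -3 − (-1.5)(1.4) = -0.9
Var(-X + 2Y) = (-1)²·2.25 + (2)²·1.84 + 2·(-1)·(2)·-0.9 = 13.21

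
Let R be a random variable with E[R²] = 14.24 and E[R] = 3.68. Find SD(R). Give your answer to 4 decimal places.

0.8352

Var(R) = 14.24 − (3.68)² = 0.6976
SD(R) = √0.6976 ≈ 0.8352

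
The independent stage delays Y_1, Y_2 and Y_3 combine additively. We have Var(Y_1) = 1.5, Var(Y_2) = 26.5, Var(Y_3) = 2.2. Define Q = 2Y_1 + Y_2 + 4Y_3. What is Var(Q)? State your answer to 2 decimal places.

67.70

By independence, Var(Q) = (2)²Var(Y_1) + (1)²Var(Y_2) + (4)²Var(Y_3)
= (2)²·1.5 + (1)²·26.5 + (4)²·2.2 = 67.7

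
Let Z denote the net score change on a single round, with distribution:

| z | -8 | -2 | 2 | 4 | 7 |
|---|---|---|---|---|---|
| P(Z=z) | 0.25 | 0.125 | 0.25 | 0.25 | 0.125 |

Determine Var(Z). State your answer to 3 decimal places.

E[Z] = (-8)(0.25) + (-2)(0.125) + (2)(0.25) + (4)(0.25) + (7)(0.125) = 0.125
E[Z²] = (-8)²(0.25) + (-2)²(0.125) + (2)²(0.25) + (4)²(0.25) + (7)²(0.125) = 27.625
Var(Z) = E[Z²] − (E[Z])² = 27.625 − (0.125)² = 27.609375

27.609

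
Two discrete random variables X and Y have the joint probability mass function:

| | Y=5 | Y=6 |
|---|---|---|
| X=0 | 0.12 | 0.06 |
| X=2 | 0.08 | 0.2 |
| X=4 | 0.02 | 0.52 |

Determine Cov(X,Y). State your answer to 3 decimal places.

0.358

E[X] = 2.72,  E[Y] = 5.78
E[XY] = 16.08
Cov(X,Y) = E[XY] − E[X]E[Y] = 16.08 − (2.72)(5.78) = 0.3584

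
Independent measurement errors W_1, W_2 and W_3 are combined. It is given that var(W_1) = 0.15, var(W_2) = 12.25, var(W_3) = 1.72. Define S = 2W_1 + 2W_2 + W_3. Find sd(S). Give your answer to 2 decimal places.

7.16

By independence, var(S) = (2)²var(W_1) + (2)²var(W_2) + (1)²var(W_3)
= (2)²·0.15 + (2)²·12.25 + (1)²·1.72 = 51.32
sd(S) = √51.32 ≈ 7.16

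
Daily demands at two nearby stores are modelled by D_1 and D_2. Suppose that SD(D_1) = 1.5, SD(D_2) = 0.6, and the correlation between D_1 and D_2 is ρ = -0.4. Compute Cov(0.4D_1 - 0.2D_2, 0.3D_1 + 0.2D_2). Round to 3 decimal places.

V(D_1) = (1.5)² = 2.25;  V(D_2) = (0.6)² = 0.36
Cov(D_1,D_2) = ρ·SD(D_1)·SD(D_2) = -0.4·1.5·0.6 = -0.36
Cov(0.4D_1 - 0.2D_2, 0.3D_1 + 0.2D_2) = (0.4)(0.3)V(D_1) + (-0.2)(0.2)V(D_2) + [(0.4)(0.2) + (-0.2)(0.3)]Cov(D_1,D_2)
= 0.12·2.25 + -0.04·0.36 + 0.02·-0.36 = 0.2484

0.248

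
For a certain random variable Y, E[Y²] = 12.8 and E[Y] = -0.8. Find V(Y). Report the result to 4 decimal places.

12.1600

V(Y) = 12.8 − (-0.8)² = 12.16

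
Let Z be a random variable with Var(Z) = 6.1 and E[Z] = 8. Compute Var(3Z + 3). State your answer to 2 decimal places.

Var(3Z + 3) = (3)²·Var(Z) = 9·6.1 = 54.9

54.90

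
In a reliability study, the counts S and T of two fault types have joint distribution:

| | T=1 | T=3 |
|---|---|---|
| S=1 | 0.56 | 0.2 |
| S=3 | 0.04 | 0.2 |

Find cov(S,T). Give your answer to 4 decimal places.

0.4160

E[S] = 1.48,  E[T] = 1.8
E[ST] = 3.08
cov(S,T) = E[ST] − E[S]E[T] = 3.08 − (1.48)(1.8) = 0.416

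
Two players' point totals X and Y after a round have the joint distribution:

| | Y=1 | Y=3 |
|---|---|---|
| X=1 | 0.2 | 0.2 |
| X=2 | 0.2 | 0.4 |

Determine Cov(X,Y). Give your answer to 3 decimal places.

E[X] = 1.6,  E[Y] = 2.2
E[XY] = 3.6
Cov(X,Y) = E[XY] − E[X]E[Y] = 3.6 − (1.6)(2.2) = 0.08

0.080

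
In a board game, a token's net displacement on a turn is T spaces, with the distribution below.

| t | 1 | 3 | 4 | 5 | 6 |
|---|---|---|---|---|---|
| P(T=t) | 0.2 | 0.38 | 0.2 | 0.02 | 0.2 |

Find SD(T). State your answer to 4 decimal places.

1.6390

E[T] = (1)(0.2) + (3)(0.38) + (4)(0.2) + (5)(0.02) + (6)(0.2) = 3.44
E[T²] = (1)²(0.2) + (3)²(0.38) + (4)²(0.2) + (5)²(0.02) + (6)²(0.2) = 14.52
V(T) = E[T²] − (E[T])² = 14.52 − (3.44)² = 2.6864
SD(T) = √2.6864 ≈ 1.6390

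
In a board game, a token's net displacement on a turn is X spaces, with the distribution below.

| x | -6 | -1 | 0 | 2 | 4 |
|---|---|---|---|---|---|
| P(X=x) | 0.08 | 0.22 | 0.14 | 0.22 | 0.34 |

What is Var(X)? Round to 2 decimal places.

E[X] = (-6)(0.08) + (-1)(0.22) + (0)(0.14) + (2)(0.22) + (4)(0.34) = 1.1
E[X²] = (-6)²(0.08) + (-1)²(0.22) + (0)²(0.14) + (2)²(0.22) + (4)²(0.34) = 9.42
Var(X) = E[X²] − (E[X])² = 9.42 − (1.1)² = 8.21

8.21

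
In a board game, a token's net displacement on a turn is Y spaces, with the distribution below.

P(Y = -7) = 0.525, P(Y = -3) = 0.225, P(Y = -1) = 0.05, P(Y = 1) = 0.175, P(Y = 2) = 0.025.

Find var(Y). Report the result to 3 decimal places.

10.644

E[Y] = (-7)(0.525) + (-3)(0.225) + (-1)(0.05) + (1)(0.175) + (2)(0.025) = -4.175
E[Y²] = (-7)²(0.525) + (-3)²(0.225) + (-1)²(0.05) + (1)²(0.175) + (2)²(0.025) = 28.075
var(Y) = E[Y²] − (E[Y])² = 28.075 − (-4.175)² = 10.644375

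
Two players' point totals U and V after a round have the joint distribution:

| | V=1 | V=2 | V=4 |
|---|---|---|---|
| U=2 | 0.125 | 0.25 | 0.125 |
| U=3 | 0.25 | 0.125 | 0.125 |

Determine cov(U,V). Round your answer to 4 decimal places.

-0.0625

E[U] = 2.5,  E[V] = 2.125
E[UV] = 5.25
cov(U,V) = E[UV] − E[U]E[V] = 5.25 − (2.5)(2.125) = -0.0625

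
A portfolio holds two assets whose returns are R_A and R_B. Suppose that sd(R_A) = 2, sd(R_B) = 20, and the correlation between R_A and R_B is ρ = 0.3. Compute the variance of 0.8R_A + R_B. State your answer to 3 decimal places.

421.760

Var(R_A) = (2)² = 4;  Var(R_B) = (20)² = 400
cov(R_A,R_B) = ρ·sd(R_A)·sd(R_B) = 0.3·2·20 = 12
Var(0.8R_A + R_B) = (0.8)²·Var(R_A) + (1)²·Var(R_B) + 2·(0.8)·(1)·cov(R_A,R_B)
= 0.64·4 + 1·400 + 1.6·12 = 421.76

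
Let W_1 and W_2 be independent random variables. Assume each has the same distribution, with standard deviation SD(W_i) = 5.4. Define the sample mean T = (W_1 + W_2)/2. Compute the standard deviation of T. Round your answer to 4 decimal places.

V(W_i) = (5.4)² = 29.16
By independence, V(T) = (0.5)²V(W_1) + (0.5)²V(W_2)
= (0.5)²·29.16 + (0.5)²·29.16 = 14.58
SD(T) = √14.58 ≈ 3.8184

3.8184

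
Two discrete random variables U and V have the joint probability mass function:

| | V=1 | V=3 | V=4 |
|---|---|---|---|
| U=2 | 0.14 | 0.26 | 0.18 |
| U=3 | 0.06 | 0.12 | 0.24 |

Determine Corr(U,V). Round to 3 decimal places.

E[U] = 2.42,  E[V] = 3.02
E[UV] = 7.42
cov(U,V) = E[UV] − E[U]E[V] = 7.42 − (2.42)(3.02) = 0.1116
Var(U) = 0.2436,  Var(V) = 1.2196
ρ = 0.1116 / √(0.2436·1.2196) ≈ 0.205

0.205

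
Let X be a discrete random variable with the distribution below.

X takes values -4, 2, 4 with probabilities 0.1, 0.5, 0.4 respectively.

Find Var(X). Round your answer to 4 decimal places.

5.1600

E[X] = (-4)(0.1) + (2)(0.5) + (4)(0.4) = 2.2
E[X²] = (-4)²(0.1) + (2)²(0.5) + (4)²(0.4) = 10
Var(X) = E[X²] − (E[X])² = 10 − (2.2)² = 5.16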